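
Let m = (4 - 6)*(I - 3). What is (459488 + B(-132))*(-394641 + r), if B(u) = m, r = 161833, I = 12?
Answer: -106968291760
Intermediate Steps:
m = -18 (m = (4 - 6)*(12 - 3) = -2*9 = -18)
B(u) = -18
(459488 + B(-132))*(-394641 + r) = (459488 - 18)*(-394641 + 161833) = 459470*(-232808) = -106968291760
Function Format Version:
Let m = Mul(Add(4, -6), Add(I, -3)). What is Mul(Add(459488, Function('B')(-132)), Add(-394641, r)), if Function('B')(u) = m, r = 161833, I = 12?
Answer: -106968291760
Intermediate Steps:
m = -18 (m = Mul(Add(4, -6), Add(12, -3)) = Mul(-2, 9) = -18)
Function('B')(u) = -18
Mul(Add(459488, Function('B')(-132)), Add(-394641, r)) = Mul(Add(459488, -18), Add(-394641, 161833)) = Mul(459470, -232808) = -106968291760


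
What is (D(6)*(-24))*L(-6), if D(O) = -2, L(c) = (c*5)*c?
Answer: 8640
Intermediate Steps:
L(c) = 5*c² (L(c) = (5*c)*c = 5*c²)
(D(6)*(-24))*L(-6) = (-2*(-24))*(5*(-6)²) = 48*(5*36) = 48*180 = 8640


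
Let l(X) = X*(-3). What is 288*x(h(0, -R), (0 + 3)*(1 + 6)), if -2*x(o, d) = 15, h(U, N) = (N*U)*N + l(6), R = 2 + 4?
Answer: -2160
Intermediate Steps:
R = 6
l(X) = -3*X
h(U, N) = -18 + U*N² (h(U, N) = (N*U)*N - 3*6 = U*N² - 18 = -18 + U*N²)
x(o, d) = -15/2 (x(o, d) = -½*15 = -15/2)
288*x(h(0, -R), (0 + 3)*(1 + 6)) = 288*(-15/2) = -2160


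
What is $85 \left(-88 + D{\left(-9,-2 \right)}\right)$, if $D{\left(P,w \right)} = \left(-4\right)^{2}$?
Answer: $-6120$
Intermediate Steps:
$D{\left(P,w \right)} = 16$
$85 \left(-88 + D{\left(-9,-2 \right)}\right) = 85 \left(-88 + 16\right) = 85 \left(-72\right) = -6120$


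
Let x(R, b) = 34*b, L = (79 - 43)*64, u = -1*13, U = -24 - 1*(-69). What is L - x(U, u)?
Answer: 2746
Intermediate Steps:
U = 45 (U = -24 + 69 = 45)
u = -13
L = 2304 (L = 36*64 = 2304)
L - x(U, u) = 2304 - 34*(-13) = 2304 - 1*(-442) = 2304 + 442 = 2746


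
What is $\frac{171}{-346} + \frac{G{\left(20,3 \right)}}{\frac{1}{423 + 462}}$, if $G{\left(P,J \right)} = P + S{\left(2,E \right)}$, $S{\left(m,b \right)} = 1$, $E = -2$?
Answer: $\frac{6430239}{346} \approx 18585.0$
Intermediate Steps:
$G{\left(P,J \right)} = 1 + P$ ($G{\left(P,J \right)} = P + 1 = 1 + P$)
$\frac{171}{-346} + \frac{G{\left(20,3 \right)}}{\frac{1}{423 + 462}} = \frac{171}{-346} + \frac{1 + 20}{\frac{1}{423 + 462}} = 171 \left(- \frac{1}{346}\right) + \frac{21}{\frac{1}{885}} = - \frac{171}{346} + 21 \frac{1}{\frac{1}{885}} = - \frac{171}{346} + 21 \cdot 885 = - \frac{171}{346} + 18585 = \frac{6430239}{346}$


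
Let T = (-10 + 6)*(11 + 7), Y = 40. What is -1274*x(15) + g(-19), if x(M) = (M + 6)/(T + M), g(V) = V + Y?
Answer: 9317/19 ≈ 490.37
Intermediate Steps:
T = -72 (T = -4*18 = -72)
g(V) = 40 + V (g(V) = V + 40 = 40 + V)
x(M) = (6 + M)/(-72 + M) (x(M) = (M + 6)/(-72 + M) = (6 + M)/(-72 + M))
-1274*x(15) + g(-19) = -1274*(6 + 15)/(-72 + 15) + (40 - 19) = -1274*21/(-57) + 21 = -(-1274)*21/57 + 21 = -1274*(-7/19) + 21 = 8918/19 + 21 = 9317/19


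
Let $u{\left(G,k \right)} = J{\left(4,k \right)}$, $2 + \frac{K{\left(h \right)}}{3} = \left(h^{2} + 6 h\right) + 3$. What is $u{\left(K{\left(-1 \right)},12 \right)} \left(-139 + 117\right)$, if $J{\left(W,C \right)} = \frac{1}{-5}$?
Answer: $\frac{22}{5} \approx 4.4$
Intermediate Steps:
$J{\left(W,C \right)} = - \frac{1}{5}$
$K{\left(h \right)} = 3 + 3 h^{2} + 18 h$ ($K{\left(h \right)} = -6 + 3 \left(\left(h^{2} + 6 h\right) + 3\right) = -6 + 3 \left(3 + h^{2} + 6 h\right) = -6 + \left(9 + 3 h^{2} + 18 h\right) = 3 + 3 h^{2} + 18 h$)
$u{\left(G,k \right)} = - \frac{1}{5}$
$u{\left(K{\left(-1 \right)},12 \right)} \left(-139 + 117\right) = - \frac{-139 + 117}{5} = \left(- \frac{1}{5}\right) \left(-22\right) = \frac{22}{5}$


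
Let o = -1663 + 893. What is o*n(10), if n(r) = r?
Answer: -7700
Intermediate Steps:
o = -770
o*n(10) = -770*10 = -7700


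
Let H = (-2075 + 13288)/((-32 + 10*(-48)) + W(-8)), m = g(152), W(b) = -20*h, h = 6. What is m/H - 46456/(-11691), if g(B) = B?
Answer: -602173096/131091183 ≈ -4.5935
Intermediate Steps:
W(b) = -120 (W(b) = -20*6 = -120)
m = 152
H = -11213/632 (H = (-2075 + 13288)/((-32 + 10*(-48)) - 120) = 11213/((-32 - 480) - 120) = 11213/(-512 - 120) = 11213/(-632) = 11213*(-1/632) = -11213/632 ≈ -17.742)
m/H - 46456/(-11691) = 152/(-11213/632) - 46456/(-11691) = 152*(-632/11213) - 46456*(-1/11691) = -96064/11213 + 46456/11691 = -602173096/131091183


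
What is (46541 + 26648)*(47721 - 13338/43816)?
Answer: 76516537811811/21908 ≈ 3.4926e+9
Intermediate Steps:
(46541 + 26648)*(47721 - 13338/43816) = 73189*(47721 - 13338*1/43816) = 73189*(47721 - 6669/21908) = 73189*(1045464999/21908) = 76516537811811/21908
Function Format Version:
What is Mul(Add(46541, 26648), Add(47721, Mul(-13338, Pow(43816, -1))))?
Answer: Rational(76516537811811, 21908) ≈ 3.4926e+9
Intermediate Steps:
Mul(Add(46541, 26648), Add(47721, Mul(-13338, Pow(43816, -1)))) = Mul(73189, Add(47721, Mul(-13338, Rational(1, 43816)))) = Mul(73189, Add(47721, Rational(-6669, 21908))) = Mul(73189, Rational(1045464999, 21908)) = Rational(76516537811811, 21908)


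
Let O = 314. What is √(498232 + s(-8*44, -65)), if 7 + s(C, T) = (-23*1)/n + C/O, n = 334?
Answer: √1369987854807890/52438 ≈ 705.85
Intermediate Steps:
s(C, T) = -2361/334 + C/314 (s(C, T) = -7 + (-23*1/334 + C/314) = -7 + (-23*1/334 + C*(1/314)) = -7 + (-23/334 + C/314) = -2361/334 + C/314)
√(498232 + s(-8*44, -65)) = √(498232 + (-2361/334 + (-8*44)/314)) = √(498232 + (-2361/334 + (1/314)*(-352))) = √(498232 + (-2361/334 - 176/157)) = √(498232 - 429461/52438) = √(26125860155/52438) = √1369987854807890/52438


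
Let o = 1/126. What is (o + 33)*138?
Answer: 95657/21 ≈ 4555.1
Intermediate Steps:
o = 1/126 ≈ 0.0079365
(o + 33)*138 = (1/126 + 33)*138 = (4159/126)*138 = 95657/21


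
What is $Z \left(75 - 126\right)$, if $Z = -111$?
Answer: $5661$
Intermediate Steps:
$Z \left(75 - 126\right) = - 111 \left(75 - 126\right) = \left(-111\right) \left(-51\right) = 5661$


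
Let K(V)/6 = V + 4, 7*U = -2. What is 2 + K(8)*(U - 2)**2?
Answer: 18530/49 ≈ 378.16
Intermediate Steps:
U = -2/7 (U = (1/7)*(-2) = -2/7 ≈ -0.28571)
K(V) = 24 + 6*V (K(V) = 6*(V + 4) = 6*(4 + V) = 24 + 6*V)
2 + K(8)*(U - 2)**2 = 2 + (24 + 6*8)*(-2/7 - 2)**2 = 2 + (24 + 48)*(-16/7)**2 = 2 + 72*(256/49) = 2 + 18432/49 = 18530/49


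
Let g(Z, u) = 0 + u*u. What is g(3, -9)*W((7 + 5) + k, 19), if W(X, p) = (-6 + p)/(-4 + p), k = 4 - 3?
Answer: 351/5 ≈ 70.200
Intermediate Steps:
k = 1
g(Z, u) = u² (g(Z, u) = 0 + u² = u²)
W(X, p) = (-6 + p)/(-4 + p)
g(3, -9)*W((7 + 5) + k, 19) = (-9)²*((-6 + 19)/(-4 + 19)) = 81*(13/15) = 351/5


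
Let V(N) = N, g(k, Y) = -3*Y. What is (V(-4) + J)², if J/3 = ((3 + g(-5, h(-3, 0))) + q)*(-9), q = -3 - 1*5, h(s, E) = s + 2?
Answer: 2500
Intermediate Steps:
h(s, E) = 2 + s
q = -8 (q = -3 - 5 = -8)
J = 54 (J = 3*(((3 - 3*(2 - 3)) - 8)*(-9)) = 3*(((3 - 3*(-1)) - 8)*(-9)) = 3*(((3 + 3) - 8)*(-9)) = 3*((6 - 8)*(-9)) = 3*(-2*(-9)) = 3*18 = 54)
(V(-4) + J)² = (-4 + 54)² = 50² = 2500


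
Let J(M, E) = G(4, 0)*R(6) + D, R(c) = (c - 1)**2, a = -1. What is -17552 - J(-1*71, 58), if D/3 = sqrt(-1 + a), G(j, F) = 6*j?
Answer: -18152 - 3*I*sqrt(2) ≈ -18152.0 - 4.2426*I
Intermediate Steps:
R(c) = (-1 + c)**2
D = 3*I*sqrt(2) (D = 3*sqrt(-1 - 1) = 3*sqrt(-2) = 3*(I*sqrt(2)) = 3*I*sqrt(2) ≈ 4.2426*I)
J(M, E) = 600 + 3*I*sqrt(2) (J(M, E) = (6*4)*(-1 + 6)**2 + 3*I*sqrt(2) = 24*5**2 + 3*I*sqrt(2) = 24*25 + 3*I*sqrt(2) = 600 + 3*I*sqrt(2))
-17552 - J(-1*71, 58) = -17552 - (600 + 3*I*sqrt(2)) = -17552 + (-600 - 3*I*sqrt(2)) = -18152 - 3*I*sqrt(2)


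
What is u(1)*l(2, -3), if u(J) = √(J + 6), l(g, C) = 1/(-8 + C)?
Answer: -√7/11 ≈ -0.24052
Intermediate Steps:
u(J) = √(6 + J)
u(1)*l(2, -3) = √(6 + 1)/(-8 - 3) = √7/(-11) = √7*(-1/11) = -√7/11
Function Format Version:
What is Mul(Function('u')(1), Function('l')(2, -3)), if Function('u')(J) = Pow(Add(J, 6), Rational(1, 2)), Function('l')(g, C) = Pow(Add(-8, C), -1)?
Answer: Mul(Rational(-1, 11), Pow(7, Rational(1, 2))) ≈ -0.24052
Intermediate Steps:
Function('u')(J) = Pow(Add(6, J), Rational(1, 2))
Mul(Function('u')(1), Function('l')(2, -3)) = Mul(Pow(Add(6, 1), Rational(1, 2)), Pow(Add(-8, -3), -1)) = Mul(Pow(7, Rational(1, 2)), Pow(-11, -1)) = Mul(Pow(7, Rational(1, 2)), Rational(-1, 11)) = Mul(Rational(-1, 11), Pow(7, Rational(1, 2)))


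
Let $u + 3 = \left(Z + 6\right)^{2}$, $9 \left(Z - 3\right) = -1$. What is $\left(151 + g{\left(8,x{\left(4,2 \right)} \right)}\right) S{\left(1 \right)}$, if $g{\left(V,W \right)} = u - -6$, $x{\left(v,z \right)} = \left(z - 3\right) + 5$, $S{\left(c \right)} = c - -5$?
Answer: $\frac{37748}{27} \approx 1398.1$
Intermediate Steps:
$S{\left(c \right)} = 5 + c$ ($S{\left(c \right)} = c + 5 = 5 + c$)
$Z = \frac{26}{9}$ ($Z = 3 + \frac{1}{9} \left(-1\right) = 3 - \frac{1}{9} = \frac{26}{9} \approx 2.8889$)
$x{\left(v,z \right)} = 2 + z$ ($x{\left(v,z \right)} = \left(-3 + z\right) + 5 = 2 + z$)
$u = \frac{6157}{81}$ ($u = -3 + \left(\frac{26}{9} + 6\right)^{2} = -3 + \left(\frac{80}{9}\right)^{2} = -3 + \frac{6400}{81} = \frac{6157}{81} \approx 76.012$)
$g{\left(V,W \right)} = \frac{6643}{81}$ ($g{\left(V,W \right)} = \frac{6157}{81} - -6 = \frac{6157}{81} + 6 = \frac{6643}{81}$)
$\left(151 + g{\left(8,x{\left(4,2 \right)} \right)}\right) S{\left(1 \right)} = \left(151 + \frac{6643}{81}\right) \left(5 + 1\right) = \frac{18874}{81} \cdot 6 = \frac{37748}{27}$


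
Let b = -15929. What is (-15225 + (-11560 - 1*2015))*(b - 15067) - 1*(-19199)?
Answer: 892703999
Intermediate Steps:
(-15225 + (-11560 - 1*2015))*(b - 15067) - 1*(-19199) = (-15225 + (-11560 - 1*2015))*(-15929 - 15067) - 1*(-19199) = (-15225 + (-11560 - 2015))*(-30996) + 19199 = (-15225 - 13575)*(-30996) + 19199 = -28800*(-30996) + 19199 = 892684800 + 19199 = 892703999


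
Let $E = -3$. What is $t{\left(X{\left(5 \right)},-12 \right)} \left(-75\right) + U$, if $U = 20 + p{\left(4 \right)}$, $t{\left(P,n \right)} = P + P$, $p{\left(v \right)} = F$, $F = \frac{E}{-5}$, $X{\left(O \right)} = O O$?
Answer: $- \frac{18647}{5} \approx -3729.4$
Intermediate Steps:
$X{\left(O \right)} = O^{2}$
$F = \frac{3}{5}$ ($F = - \frac{3}{-5} = \left(-3\right) \left(- \frac{1}{5}\right) = \frac{3}{5} \approx 0.6$)
$p{\left(v \right)} = \frac{3}{5}$
$t{\left(P,n \right)} = 2 P$
$U = \frac{103}{5}$ ($U = 20 + \frac{3}{5} = \frac{103}{5} \approx 20.6$)
$t{\left(X{\left(5 \right)},-12 \right)} \left(-75\right) + U = 2 \cdot 5^{2} \left(-75\right) + \frac{103}{5} = 2 \cdot 25 \left(-75\right) + \frac{103}{5} = 50 \left(-75\right) + \frac{103}{5} = -3750 + \frac{103}{5} = - \frac{18647}{5}$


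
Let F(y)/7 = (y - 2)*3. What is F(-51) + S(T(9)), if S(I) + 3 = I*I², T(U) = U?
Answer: -387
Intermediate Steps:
F(y) = -42 + 21*y (F(y) = 7*((y - 2)*3) = 7*((-2 + y)*3) = 7*(-6 + 3*y) = -42 + 21*y)
S(I) = -3 + I³ (S(I) = -3 + I*I² = -3 + I³)
F(-51) + S(T(9)) = (-42 + 21*(-51)) + (-3 + 9³) = (-42 - 1071) + (-3 + 729) = -1113 + 726 = -387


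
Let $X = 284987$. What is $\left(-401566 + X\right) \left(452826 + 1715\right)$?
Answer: $-52989935239$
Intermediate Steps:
$\left(-401566 + X\right) \left(452826 + 1715\right) = \left(-401566 + 284987\right) \left(452826 + 1715\right) = \left(-116579\right) 454541 = -52989935239$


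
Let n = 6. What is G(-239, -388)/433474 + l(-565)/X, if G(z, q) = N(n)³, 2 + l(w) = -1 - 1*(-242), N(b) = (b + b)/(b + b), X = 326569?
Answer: 103926855/141559170706 ≈ 0.00073416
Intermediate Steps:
N(b) = 1 (N(b) = (2*b)/((2*b)) = (2*b)*(1/(2*b)) = 1)
l(w) = 239 (l(w) = -2 + (-1 - 1*(-242)) = -2 + (-1 + 242) = -2 + 241 = 239)
G(z, q) = 1 (G(z, q) = 1³ = 1)
G(-239, -388)/433474 + l(-565)/X = 1/433474 + 239/326569 = 103926855/141559170706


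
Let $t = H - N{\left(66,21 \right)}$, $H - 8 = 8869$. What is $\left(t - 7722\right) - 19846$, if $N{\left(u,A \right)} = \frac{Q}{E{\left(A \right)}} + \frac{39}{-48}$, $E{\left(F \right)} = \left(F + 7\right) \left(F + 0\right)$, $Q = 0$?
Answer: $- \frac{299043}{16} \approx -18690.0$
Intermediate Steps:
$H = 8877$ ($H = 8 + 8869 = 8877$)
$E{\left(F \right)} = F \left(7 + F\right)$ ($E{\left(F \right)} = \left(7 + F\right) F = F \left(7 + F\right)$)
$N{\left(u,A \right)} = - \frac{13}{16}$ ($N{\left(u,A \right)} = \frac{0}{A \left(7 + A\right)} + \frac{39}{-48} = 0 \frac{1}{A \left(7 + A\right)} + 39 \left(- \frac{1}{48}\right) = 0 - \frac{13}{16} = - \frac{13}{16}$)
$t = \frac{142045}{16}$ ($t = 8877 - - \frac{13}{16} = 8877 + \frac{13}{16} = \frac{142045}{16} \approx 8877.8$)
$\left(t - 7722\right) - 19846 = \left(\frac{142045}{16} - 7722\right) - 19846 = \frac{18493}{16} - 19846 = - \frac{299043}{16}$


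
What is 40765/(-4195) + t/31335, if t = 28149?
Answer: -77285748/8763355 ≈ -8.8192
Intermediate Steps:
40765/(-4195) + t/31335 = 40765/(-4195) + 28149/31335 = 40765*(-1/4195) + 28149*(1/31335) = -8153/839 + 9383/10445 = -77285748/8763355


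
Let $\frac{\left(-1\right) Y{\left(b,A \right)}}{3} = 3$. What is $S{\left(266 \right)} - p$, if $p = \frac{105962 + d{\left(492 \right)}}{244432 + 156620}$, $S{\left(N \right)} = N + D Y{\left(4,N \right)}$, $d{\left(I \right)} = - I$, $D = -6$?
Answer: $\frac{64115585}{200526} \approx 319.74$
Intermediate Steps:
$Y{\left(b,A \right)} = -9$ ($Y{\left(b,A \right)} = \left(-3\right) 3 = -9$)
$S{\left(N \right)} = 54 + N$ ($S{\left(N \right)} = N - -54 = N + 54 = 54 + N$)
$p = \frac{52735}{200526}$ ($p = \frac{105962 - 492}{244432 + 156620} = \frac{105962 - 492}{401052} = 105470 \cdot \frac{1}{401052} = \frac{52735}{200526} \approx 0.26298$)
$S{\left(266 \right)} - p = \left(54 + 266\right) - \frac{52735}{200526} = 320 - \frac{52735}{200526} = \frac{64115585}{200526}$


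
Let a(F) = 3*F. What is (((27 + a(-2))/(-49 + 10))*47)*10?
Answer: -3290/13 ≈ -253.08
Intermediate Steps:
(((27 + a(-2))/(-49 + 10))*47)*10 = (((27 + 3*(-2))/(-49 + 10))*47)*10 = (((27 - 6)/(-39))*47)*10 = ((21*(-1/39))*47)*10 = -7/13*47*10 = -329/13*10 = -3290/13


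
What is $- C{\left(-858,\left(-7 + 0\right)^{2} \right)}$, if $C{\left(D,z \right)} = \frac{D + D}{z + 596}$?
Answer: $\frac{572}{215} \approx 2.6605$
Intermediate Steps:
$C{\left(D,z \right)} = \frac{2 D}{596 + z}$
$- C{\left(-858,\left(-7 + 0\right)^{2} \right)} = - \frac{2 \left(-858\right)}{596 + \left(-7 + 0\right)^{2}} = - \frac{2 \left(-858\right)}{596 + \left(-7\right)^{2}} = - \frac{2 \left(-858\right)}{596 + 49} = - \frac{2 \left(-858\right)}{645} = \left(-1\right) \left(- \frac{572}{215}\right) = \frac{572}{215}$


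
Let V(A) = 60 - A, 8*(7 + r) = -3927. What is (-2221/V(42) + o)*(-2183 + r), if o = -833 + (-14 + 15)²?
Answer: 40980451/16 ≈ 2.5613e+6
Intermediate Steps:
r = -3983/8 (r = -7 + (⅛)*(-3927) = -7 - 3927/8 = -3983/8 ≈ -497.88)
o = -832 (o = -833 + 1² = -833 + 1 = -832)
(-2221/V(42) + o)*(-2183 + r) = (-2221/(60 - 1*42) - 832)*(-2183 - 3983/8) = (-2221/(60 - 42) - 832)*(-21447/8) = (-2221/18 - 832)*(-21447/8) = -17197/18*(-21447/8) = 40980451/16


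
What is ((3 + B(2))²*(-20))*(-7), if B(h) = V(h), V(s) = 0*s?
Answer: 1260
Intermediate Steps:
V(s) = 0
B(h) = 0
((3 + B(2))²*(-20))*(-7) = ((3 + 0)²*(-20))*(-7) = (3²*(-20))*(-7) = (9*(-20))*(-7) = -180*(-7) = 1260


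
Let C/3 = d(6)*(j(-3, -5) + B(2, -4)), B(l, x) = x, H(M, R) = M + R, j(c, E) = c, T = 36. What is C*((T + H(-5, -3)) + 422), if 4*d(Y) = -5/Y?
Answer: 7875/4 ≈ 1968.8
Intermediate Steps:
d(Y) = -5/(4*Y) (d(Y) = (-5/Y)/4 = -5/(4*Y))
C = 35/8 (C = 3*((-5/4/6)*(-3 - 4)) = 3*(-5/4*⅙*(-7)) = 3*(-5/24*(-7)) = 3*(35/24) = 35/8 ≈ 4.3750)
C*((T + H(-5, -3)) + 422) = 35*((36 + (-5 - 3)) + 422)/8 = 35*((36 - 8) + 422)/8 = 35*(28 + 422)/8 = (35/8)*450 = 7875/4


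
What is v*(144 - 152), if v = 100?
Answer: -800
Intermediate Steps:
v*(144 - 152) = 100*(144 - 152) = 100*(-8) = -800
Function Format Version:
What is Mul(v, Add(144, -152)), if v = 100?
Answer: -800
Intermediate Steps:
Mul(v, Add(144, -152)) = Mul(100, Add(144, -152)) = Mul(100, -8) = -800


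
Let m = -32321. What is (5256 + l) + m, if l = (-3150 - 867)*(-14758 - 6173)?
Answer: 84052762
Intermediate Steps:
l = 84079827 (l = -4017*(-20931) = 84079827)
(5256 + l) + m = (5256 + 84079827) - 32321 = 84085083 - 32321 = 84052762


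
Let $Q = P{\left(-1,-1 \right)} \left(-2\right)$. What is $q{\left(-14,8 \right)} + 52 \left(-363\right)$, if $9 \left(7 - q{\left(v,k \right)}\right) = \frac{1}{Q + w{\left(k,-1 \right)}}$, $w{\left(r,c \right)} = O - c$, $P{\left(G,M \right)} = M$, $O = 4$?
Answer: $- \frac{1188748}{63} \approx -18869.0$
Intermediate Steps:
$w{\left(r,c \right)} = 4 - c$
$Q = 2$ ($Q = \left(-1\right) \left(-2\right) = 2$)
$q{\left(v,k \right)} = \frac{440}{63}$ ($q{\left(v,k \right)} = 7 - \frac{1}{9 \left(2 + \left(4 - -1\right)\right)} = 7 - \frac{1}{9 \left(2 + \left(4 + 1\right)\right)} = 7 - \frac{1}{9 \left(2 + 5\right)} = 7 - \frac{1}{9 \cdot 7} = 7 - \frac{1}{63} = \frac{440}{63}$)
$q{\left(-14,8 \right)} + 52 \left(-363\right) = \frac{440}{63} + 52 \left(-363\right) = \frac{440}{63} - 18876 = - \frac{1188748}{63}$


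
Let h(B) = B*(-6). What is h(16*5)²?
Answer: 230400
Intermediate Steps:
h(B) = -6*B
h(16*5)² = (-96*5)² = (-6*80)² = (-480)² = 230400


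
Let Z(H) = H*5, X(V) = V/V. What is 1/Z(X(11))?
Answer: 1/5 ≈ 0.20000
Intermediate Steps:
X(V) = 1
Z(H) = 5*H
1/Z(X(11)) = 1/(5*1) = 1/5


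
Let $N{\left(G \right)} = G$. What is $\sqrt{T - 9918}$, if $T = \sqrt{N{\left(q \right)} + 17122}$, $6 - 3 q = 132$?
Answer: $\sqrt{-9918 + 2 \sqrt{4270}} \approx 98.931 i$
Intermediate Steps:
$q = -42$ ($q = 2 - 44 = -42$)
$T = 2 \sqrt{4270}$ ($T = \sqrt{-42 + 17122} = \sqrt{17080} = 2 \sqrt{4270} \approx 130.69$)
$\sqrt{T - 9918} = \sqrt{2 \sqrt{4270} - 9918} = \sqrt{-9918 + 2 \sqrt{4270}}$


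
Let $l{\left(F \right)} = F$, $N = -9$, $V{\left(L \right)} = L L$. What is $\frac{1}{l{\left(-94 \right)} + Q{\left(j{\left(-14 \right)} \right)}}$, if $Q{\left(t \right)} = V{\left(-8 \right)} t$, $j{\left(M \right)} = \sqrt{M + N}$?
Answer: $- \frac{47}{51522} - \frac{16 i \sqrt{23}}{25761} \approx -0.00091223 - 0.0029787 i$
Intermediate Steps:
$V{\left(L \right)} = L^{2}$
$j{\left(M \right)} = \sqrt{-9 + M}$ ($j{\left(M \right)} = \sqrt{M - 9} = \sqrt{-9 + M}$)
$Q{\left(t \right)} = 64 t$ ($Q{\left(t \right)} = \left(-8\right)^{2} t = 64 t$)
$\frac{1}{l{\left(-94 \right)} + Q{\left(j{\left(-14 \right)} \right)}} = \frac{1}{-94 + 64 \sqrt{-9 - 14}} = \frac{1}{-94 + 64 \sqrt{-23}} = \frac{1}{-94 + 64 i \sqrt{23}}$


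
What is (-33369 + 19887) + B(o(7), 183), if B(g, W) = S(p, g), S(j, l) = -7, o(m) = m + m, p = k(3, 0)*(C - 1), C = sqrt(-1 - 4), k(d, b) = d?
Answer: -13489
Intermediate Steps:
C = I*sqrt(5) (C = sqrt(-5) = I*sqrt(5) ≈ 2.2361*I)
p = -3 + 3*I*sqrt(5) (p = 3*(I*sqrt(5) - 1) = 3*(-1 + I*sqrt(5)) = -3 + 3*I*sqrt(5) ≈ -3.0 + 6.7082*I)
o(m) = 2*m
B(g, W) = -7
(-33369 + 19887) + B(o(7), 183) = (-33369 + 19887) - 7 = -13482 - 7 = -13489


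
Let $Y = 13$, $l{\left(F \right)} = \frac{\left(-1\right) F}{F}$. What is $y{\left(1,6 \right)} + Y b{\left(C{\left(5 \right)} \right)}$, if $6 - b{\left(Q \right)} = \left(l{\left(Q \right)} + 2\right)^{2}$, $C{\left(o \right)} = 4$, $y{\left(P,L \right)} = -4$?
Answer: $61$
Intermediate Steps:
$l{\left(F \right)} = -1$
$b{\left(Q \right)} = 5$ ($b{\left(Q \right)} = 6 - \left(-1 + 2\right)^{2} = 6 - 1^{2} = 6 - 1 = 5$)
$y{\left(1,6 \right)} + Y b{\left(C{\left(5 \right)} \right)} = -4 + 13 \cdot 5 = -4 + 65 = 61$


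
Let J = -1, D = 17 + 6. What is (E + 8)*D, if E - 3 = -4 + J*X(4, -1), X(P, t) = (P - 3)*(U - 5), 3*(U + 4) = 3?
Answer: 345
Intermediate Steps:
U = -3 (U = -4 + (1/3)*3 = -4 + 1 = -3)
X(P, t) = 24 - 8*P (X(P, t) = (P - 3)*(-3 - 5) = (-3 + P)*(-8) = 24 - 8*P)
D = 23
E = 7 (E = 3 + (-4 - (24 - 8*4)) = 3 + (-4 - (24 - 32)) = 3 + (-4 - 1*(-8)) = 3 + (-4 + 8) = 3 + 4 = 7)
(E + 8)*D = (7 + 8)*23 = 15*23 = 345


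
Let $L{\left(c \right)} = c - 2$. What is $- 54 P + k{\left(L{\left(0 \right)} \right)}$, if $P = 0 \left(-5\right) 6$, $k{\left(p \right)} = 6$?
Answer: $6$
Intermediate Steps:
$L{\left(c \right)} = -2 + c$
$P = 0$ ($P = 0 \cdot 6 = 0$)
$- 54 P + k{\left(L{\left(0 \right)} \right)} = \left(-54\right) 0 + 6 = 0 + 6 = 6$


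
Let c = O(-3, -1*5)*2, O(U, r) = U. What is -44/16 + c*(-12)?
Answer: 277/4 ≈ 69.250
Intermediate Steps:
c = -6 (c = -3*2 = -6)
-44/16 + c*(-12) = -44/16 - 6*(-12) = -44*1/16 + 72 = -11/4 + 72 = 277/4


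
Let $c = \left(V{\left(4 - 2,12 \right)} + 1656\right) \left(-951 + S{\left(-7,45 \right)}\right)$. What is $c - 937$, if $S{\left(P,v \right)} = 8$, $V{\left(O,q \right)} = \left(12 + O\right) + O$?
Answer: $-1577633$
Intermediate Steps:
$V{\left(O,q \right)} = 12 + 2 O$
$c = -1576696$ ($c = \left(\left(12 + 2 \left(4 - 2\right)\right) + 1656\right) \left(-951 + 8\right) = \left(\left(12 + 2 \cdot 2\right) + 1656\right) \left(-943\right) = \left(\left(12 + 4\right) + 1656\right) \left(-943\right) = \left(16 + 1656\right) \left(-943\right) = 1672 \left(-943\right) = -1576696$)
$c - 937 = -1576696 - 937 = -1577633$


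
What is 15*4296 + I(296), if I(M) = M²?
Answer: 152056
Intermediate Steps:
15*4296 + I(296) = 15*4296 + 296² = 64440 + 87616 = 152056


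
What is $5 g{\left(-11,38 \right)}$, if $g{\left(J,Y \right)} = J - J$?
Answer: $0$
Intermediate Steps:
$g{\left(J,Y \right)} = 0$
$5 g{\left(-11,38 \right)} = 5 \cdot 0 = 0$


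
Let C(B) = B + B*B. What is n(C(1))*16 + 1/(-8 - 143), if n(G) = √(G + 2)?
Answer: 4831/151 ≈ 31.993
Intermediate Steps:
C(B) = B + B²
n(G) = √(2 + G)
n(C(1))*16 + 1/(-8 - 143) = √(2 + 1*(1 + 1))*16 + 1/(-8 - 143) = √(2 + 1*2)*16 + 1/(-151) = √(2 + 2)*16 - 1/151 = √4*16 - 1/151 = 2*16 - 1/151 = 32 - 1/151 = 4831/151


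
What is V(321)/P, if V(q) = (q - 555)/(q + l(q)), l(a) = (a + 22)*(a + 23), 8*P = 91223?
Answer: -144/830220523 ≈ -1.7345e-7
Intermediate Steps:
P = 91223/8 (P = (⅛)*91223 = 91223/8 ≈ 11403.)
l(a) = (22 + a)*(23 + a)
V(q) = (-555 + q)/(506 + q² + 46*q) (V(q) = (q - 555)/(q + (506 + q² + 45*q)) = (-555 + q)/(506 + q² + 46*q))
V(321)/P = ((-555 + 321)/(506 + 321² + 46*321))/(91223/8) = (-234/(506 + 103041 + 14766))*(8/91223) = (-234/118313)*(8/91223) = ((1/118313)*(-234))*(8/91223) = -18/9101*8/91223 = -144/830220523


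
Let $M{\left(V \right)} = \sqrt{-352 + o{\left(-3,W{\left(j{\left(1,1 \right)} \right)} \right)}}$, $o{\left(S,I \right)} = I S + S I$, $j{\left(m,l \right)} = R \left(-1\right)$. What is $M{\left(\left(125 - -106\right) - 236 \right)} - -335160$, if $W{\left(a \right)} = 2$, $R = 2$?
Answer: $335160 + 2 i \sqrt{91} \approx 3.3516 \cdot 10^{5} + 19.079 i$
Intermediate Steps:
$j{\left(m,l \right)} = -2$ ($j{\left(m,l \right)} = 2 \left(-1\right) = -2$)
$o{\left(S,I \right)} = 2 I S$ ($o{\left(S,I \right)} = I S + I S = 2 I S$)
$M{\left(V \right)} = 2 i \sqrt{91}$ ($M{\left(V \right)} = \sqrt{-352 + 2 \cdot 2 \left(-3\right)} = \sqrt{-352 - 12} = \sqrt{-364} = 2 i \sqrt{91}$)
$M{\left(\left(125 - -106\right) - 236 \right)} - -335160 = 2 i \sqrt{91} - -335160 = 2 i \sqrt{91} + 335160 = 335160 + 2 i \sqrt{91}$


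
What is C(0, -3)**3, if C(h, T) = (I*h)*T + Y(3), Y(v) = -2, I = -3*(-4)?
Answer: -8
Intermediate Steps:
I = 12
C(h, T) = -2 + 12*T*h (C(h, T) = (12*h)*T - 2 = 12*T*h - 2 = -2 + 12*T*h)
C(0, -3)**3 = (-2 + 12*(-3)*0)**3 = (-2 + 0)**3 = (-2)**3 = -8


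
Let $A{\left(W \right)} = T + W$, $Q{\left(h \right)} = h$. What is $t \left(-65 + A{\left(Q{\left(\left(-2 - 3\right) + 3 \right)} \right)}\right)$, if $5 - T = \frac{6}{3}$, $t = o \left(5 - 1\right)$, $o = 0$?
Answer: $0$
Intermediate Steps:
$t = 0$ ($t = 0 \left(5 - 1\right) = 0 \cdot 4 = 0$)
$T = 3$ ($T = 5 - \frac{6}{3} = 5 - 6 \cdot \frac{1}{3} = 5 - 2 = 3$)
$A{\left(W \right)} = 3 + W$
$t \left(-65 + A{\left(Q{\left(\left(-2 - 3\right) + 3 \right)} \right)}\right) = 0 \left(-65 + \left(3 + \left(\left(-2 - 3\right) + 3\right)\right)\right) = 0 \left(-65 + \left(3 + \left(-5 + 3\right)\right)\right) = 0 \left(-65 + \left(3 - 2\right)\right) = 0 \left(-65 + 1\right) = 0 \left(-64\right) = 0$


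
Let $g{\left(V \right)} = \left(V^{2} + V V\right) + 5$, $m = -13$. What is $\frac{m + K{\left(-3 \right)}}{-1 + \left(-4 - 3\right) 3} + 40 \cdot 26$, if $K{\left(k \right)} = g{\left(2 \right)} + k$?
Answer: $\frac{22883}{22} \approx 1040.1$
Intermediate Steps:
$g{\left(V \right)} = 5 + 2 V^{2}$ ($g{\left(V \right)} = \left(V^{2} + V^{2}\right) + 5 = 2 V^{2} + 5 = 5 + 2 V^{2}$)
$K{\left(k \right)} = 13 + k$ ($K{\left(k \right)} = \left(5 + 2 \cdot 2^{2}\right) + k = \left(5 + 2 \cdot 4\right) + k = \left(5 + 8\right) + k = 13 + k$)
$\frac{m + K{\left(-3 \right)}}{-1 + \left(-4 - 3\right) 3} + 40 \cdot 26 = \frac{-13 + \left(13 - 3\right)}{-1 + \left(-4 - 3\right) 3} + 40 \cdot 26 = \frac{-13 + 10}{-1 - 21} + 1040 = - \frac{3}{-1 - 21} + 1040 = - \frac{3}{-22} + 1040 = \left(-3\right) \left(- \frac{1}{22}\right) + 1040 = \frac{3}{22} + 1040 = \frac{22883}{22}$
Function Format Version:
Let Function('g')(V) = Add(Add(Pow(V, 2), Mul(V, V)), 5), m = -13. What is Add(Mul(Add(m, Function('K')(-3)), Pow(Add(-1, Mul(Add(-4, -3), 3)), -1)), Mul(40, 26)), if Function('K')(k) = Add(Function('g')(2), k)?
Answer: Rational(22883, 22) ≈ 1040.1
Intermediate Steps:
Function('g')(V) = Add(5, Mul(2, Pow(V, 2))) (Function('g')(V) = Add(Add(Pow(V, 2), Pow(V, 2)), 5) = Add(Mul(2, Pow(V, 2)), 5) = Add(5, Mul(2, Pow(V, 2))))
Function('K')(k) = Add(13, k) (Function('K')(k) = Add(Add(5, Mul(2, Pow(2, 2))), k) = Add(Add(5, Mul(2, 4)), k) = Add(Add(5, 8), k) = Add(13, k))
Add(Mul(Add(m, Function('K')(-3)), Pow(Add(-1, Mul(Add(-4, -3), 3)), -1)), Mul(40, 26)) = Add(Mul(Add(-13, Add(13, -3)), Pow(Add(-1, Mul(Add(-4, -3), 3)), -1)), Mul(40, 26)) = Add(Mul(Add(-13, 10), Pow(Add(-1, Mul(-7, 3)), -1)), 1040) = Add(Mul(-3, Pow(Add(-1, -21), -1)), 1040) = Add(Mul(-3, Pow(-22, -1)), 1040) = Add(Mul(-3, Rational(-1, 22)), 1040) = Add(Rational(3, 22), 1040) = Rational(22883, 22)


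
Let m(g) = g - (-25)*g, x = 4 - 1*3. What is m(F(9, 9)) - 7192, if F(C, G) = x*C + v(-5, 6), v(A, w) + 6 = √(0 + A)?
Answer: -7114 + 26*I*√5 ≈ -7114.0 + 58.138*I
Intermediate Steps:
v(A, w) = -6 + √A (v(A, w) = -6 + √(0 + A) = -6 + √A)
x = 1 (x = 4 - 3 = 1)
F(C, G) = -6 + C + I*√5 (F(C, G) = 1*C + (-6 + √(-5)) = C + (-6 + I*√5) = -6 + C + I*√5)
m(g) = 26*g (m(g) = g + 25*g = 26*g)
m(F(9, 9)) - 7192 = 26*(-6 + 9 + I*√5) - 7192 = 26*(3 + I*√5) - 7192 = (78 + 26*I*√5) - 7192 = -7114 + 26*I*√5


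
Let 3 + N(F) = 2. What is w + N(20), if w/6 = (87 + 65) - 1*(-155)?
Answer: 1841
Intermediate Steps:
N(F) = -1 (N(F) = -3 + 2 = -1)
w = 1842 (w = 6*((87 + 65) - 1*(-155)) = 6*(152 + 155) = 6*307 = 1842)
w + N(20) = 1842 - 1 = 1841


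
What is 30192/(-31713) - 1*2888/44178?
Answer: -237568220/233502819 ≈ -1.0174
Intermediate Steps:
30192/(-31713) - 1*2888/44178 = 30192*(-1/31713) - 2888*1/44178 = -10064/10571 - 1444/22089 = -237568220/233502819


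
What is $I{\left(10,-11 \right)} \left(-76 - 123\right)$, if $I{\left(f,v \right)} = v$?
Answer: $2189$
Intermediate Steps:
$I{\left(10,-11 \right)} \left(-76 - 123\right) = - 11 \left(-76 - 123\right) = \left(-11\right) \left(-199\right) = 2189$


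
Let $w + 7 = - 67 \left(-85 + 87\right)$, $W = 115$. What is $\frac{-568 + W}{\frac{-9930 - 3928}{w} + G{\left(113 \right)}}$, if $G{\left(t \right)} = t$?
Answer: $- \frac{63873}{29791} \approx -2.144$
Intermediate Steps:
$w = -141$ ($w = -7 - 67 \left(-85 + 87\right) = -7 - 134 = -141$)
$\frac{-568 + W}{\frac{-9930 - 3928}{w} + G{\left(113 \right)}} = \frac{-568 + 115}{\frac{-9930 - 3928}{-141} + 113} = - \frac{453}{\left(-9930 - 3928\right) \left(- \frac{1}{141}\right) + 113} = - \frac{453}{\left(-13858\right) \left(- \frac{1}{141}\right) + 113} = - \frac{453}{\frac{13858}{141} + 113} = - \frac{453}{\frac{29791}{141}} = \left(-453\right) \frac{141}{29791} = - \frac{63873}{29791}$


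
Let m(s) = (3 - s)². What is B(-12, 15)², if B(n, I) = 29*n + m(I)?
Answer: 41616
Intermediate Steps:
B(n, I) = (-3 + I)² + 29*n (B(n, I) = 29*n + (-3 + I)² = (-3 + I)² + 29*n)
B(-12, 15)² = ((-3 + 15)² + 29*(-12))² = (12² - 348)² = (144 - 348)² = (-204)² = 41616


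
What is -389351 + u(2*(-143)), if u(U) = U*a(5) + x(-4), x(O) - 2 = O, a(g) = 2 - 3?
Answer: -389067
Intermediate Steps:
a(g) = -1
x(O) = 2 + O
u(U) = -2 - U (u(U) = U*(-1) + (2 - 4) = -U - 2 = -2 - U)
-389351 + u(2*(-143)) = -389351 + (-2 - 2*(-143)) = -389351 + (-2 - 1*(-286)) = -389351 + (-2 + 286) = -389351 + 284 = -389067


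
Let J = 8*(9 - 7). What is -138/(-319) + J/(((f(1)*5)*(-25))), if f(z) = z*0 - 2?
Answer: 19802/39875 ≈ 0.49660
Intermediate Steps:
J = 16 (J = 8*2 = 16)
f(z) = -2 (f(z) = 0 - 2 = -2)
-138/(-319) + J/(((f(1)*5)*(-25))) = -138/(-319) + 16/((-2*5*(-25))) = -138*(-1/319) + 16/((-10*(-25))) = 138/319 + 16/250 = 138/319 + 16*(1/250) = 138/319 + 8/125 = 19802/39875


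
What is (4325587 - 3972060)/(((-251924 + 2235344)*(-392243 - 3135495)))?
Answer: -353527/6996986103960 ≈ -5.0526e-8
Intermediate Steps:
(4325587 - 3972060)/(((-251924 + 2235344)*(-392243 - 3135495))) = 353527/((1983420*(-3527738))) = 353527/(-6996986103960) = 353527*(-1/6996986103960) = -353527/6996986103960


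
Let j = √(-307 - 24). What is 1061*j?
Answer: 1061*I*√331 ≈ 19303.0*I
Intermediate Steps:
j = I*√331 (j = √(-331) = I*√331 ≈ 18.193*I)
1061*j = 1061*(I*√331) = 1061*I*√331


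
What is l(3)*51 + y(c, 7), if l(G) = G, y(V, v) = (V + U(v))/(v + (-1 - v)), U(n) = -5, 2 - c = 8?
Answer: 164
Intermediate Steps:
c = -6 (c = 2 - 1*8 = 2 - 8 = -6)
y(V, v) = 5 - V (y(V, v) = (V - 5)/(v + (-1 - v)) = (-5 + V)/(-1) = (-5 + V)*(-1) = 5 - V)
l(3)*51 + y(c, 7) = 3*51 + (5 - 1*(-6)) = 153 + (5 + 6) = 153 + 11 = 164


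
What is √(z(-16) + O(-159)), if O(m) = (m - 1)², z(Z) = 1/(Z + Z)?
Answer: √1638398/8 ≈ 160.00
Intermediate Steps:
z(Z) = 1/(2*Z)
O(m) = (-1 + m)²
√(z(-16) + O(-159)) = √((½)/(-16) + (-1 - 159)²) = √((½)*(-1/16) + (-160)²) = √(-1/32 + 25600) = √(819199/32) = √1638398/8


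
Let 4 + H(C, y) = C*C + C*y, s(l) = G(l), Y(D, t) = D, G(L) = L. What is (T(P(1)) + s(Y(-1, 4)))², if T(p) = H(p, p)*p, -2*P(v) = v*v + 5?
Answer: 1849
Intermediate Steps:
s(l) = l
H(C, y) = -4 + C² + C*y (H(C, y) = -4 + (C*C + C*y) = -4 + (C² + C*y) = -4 + C² + C*y)
P(v) = -5/2 - v²/2 (P(v) = -(v*v + 5)/2 = -(v² + 5)/2 = -(5 + v²)/2 = -5/2 - v²/2)
T(p) = p*(-4 + 2*p²) (T(p) = (-4 + p² + p*p)*p = (-4 + p² + p²)*p = (-4 + 2*p²)*p = p*(-4 + 2*p²))
(T(P(1)) + s(Y(-1, 4)))² = (2*(-5/2 - ½*1²)*(-2 + (-5/2 - ½*1²)²) - 1)² = (2*(-5/2 - ½*1)*(-2 + (-5/2 - ½*1)²) - 1)² = (2*(-5/2 - ½)*(-2 + (-5/2 - ½)²) - 1)² = (2*(-3)*(-2 + (-3)²) - 1)² = (2*(-3)*(-2 + 9) - 1)² = (2*(-3)*7 - 1)² = (-42 - 1)² = (-43)² = 1849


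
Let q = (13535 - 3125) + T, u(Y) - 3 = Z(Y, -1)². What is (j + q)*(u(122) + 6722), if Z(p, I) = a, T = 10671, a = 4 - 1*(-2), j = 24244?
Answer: 306442325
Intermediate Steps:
a = 6 (a = 4 + 2 = 6)
Z(p, I) = 6
u(Y) = 39 (u(Y) = 3 + 6² = 3 + 36 = 39)
q = 21081 (q = (13535 - 3125) + 10671 = 10410 + 10671 = 21081)
(j + q)*(u(122) + 6722) = (24244 + 21081)*(39 + 6722) = 45325*6761 = 306442325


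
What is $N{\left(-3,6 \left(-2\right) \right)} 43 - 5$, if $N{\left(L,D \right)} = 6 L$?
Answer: $-779$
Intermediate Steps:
$N{\left(-3,6 \left(-2\right) \right)} 43 - 5 = 6 \left(-3\right) 43 - 5 = \left(-18\right) 43 - 5 = -774 - 5 = -779$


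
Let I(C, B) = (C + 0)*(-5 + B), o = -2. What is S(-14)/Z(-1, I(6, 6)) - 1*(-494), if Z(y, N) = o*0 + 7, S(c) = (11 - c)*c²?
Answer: 1194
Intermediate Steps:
I(C, B) = C*(-5 + B)
S(c) = c²*(11 - c)
Z(y, N) = 7 (Z(y, N) = -2*0 + 7 = 0 + 7 = 7)
S(-14)/Z(-1, I(6, 6)) - 1*(-494) = ((-14)²*(11 - 1*(-14)))/7 - 1*(-494) = (196*(11 + 14))*(⅐) + 494 = (196*25)*(⅐) + 494 = 4900*(⅐) + 494 = 700 + 494 = 1194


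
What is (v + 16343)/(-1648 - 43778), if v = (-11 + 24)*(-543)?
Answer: -4642/22713 ≈ -0.20438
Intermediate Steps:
v = -7059 (v = 13*(-543) = -7059)
(v + 16343)/(-1648 - 43778) = (-7059 + 16343)/(-1648 - 43778) = 9284/(-45426) = 9284*(-1/45426) = -4642/22713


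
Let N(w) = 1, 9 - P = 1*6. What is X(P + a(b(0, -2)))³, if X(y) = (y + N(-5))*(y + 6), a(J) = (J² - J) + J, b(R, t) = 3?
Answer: 12812904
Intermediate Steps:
P = 3 (P = 9 - 6 = 3)
a(J) = J²
X(y) = (1 + y)*(6 + y) (X(y) = (y + 1)*(y + 6) = (1 + y)*(6 + y))
X(P + a(b(0, -2)))³ = (6 + (3 + 3²)² + 7*(3 + 3²))³ = (6 + (3 + 9)² + 7*(3 + 9))³ = (6 + 12² + 7*12)³ = (6 + 144 + 84)³ = 234³ = 12812904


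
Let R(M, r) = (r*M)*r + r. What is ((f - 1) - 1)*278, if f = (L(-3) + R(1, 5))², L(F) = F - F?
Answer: 249644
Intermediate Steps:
L(F) = 0
R(M, r) = r + M*r² (R(M, r) = (M*r)*r + r = M*r² + r = r + M*r²)
f = 900 (f = (0 + 5*(1 + 1*5))² = (0 + 5*(1 + 5))² = (0 + 5*6)² = (0 + 30)² = 30² = 900)
((f - 1) - 1)*278 = ((900 - 1) - 1)*278 = (899 - 1)*278 = 898*278 = 249644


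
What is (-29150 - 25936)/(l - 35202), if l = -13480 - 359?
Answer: 18362/16347 ≈ 1.1233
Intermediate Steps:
l = -13839
(-29150 - 25936)/(l - 35202) = (-29150 - 25936)/(-13839 - 35202) = -55086/(-49041) = -55086*(-1/49041) = 18362/16347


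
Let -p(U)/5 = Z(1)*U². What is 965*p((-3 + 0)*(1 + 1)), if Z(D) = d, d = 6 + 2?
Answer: -1389600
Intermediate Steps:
d = 8
Z(D) = 8
p(U) = -40*U²
965*p((-3 + 0)*(1 + 1)) = 965*(-40*(1 + 1)²*(-3 + 0)²) = 965*(-40*(-3*2)²) = 965*(-40*(-6)²) = 965*(-40*36) = 965*(-1440) = -1389600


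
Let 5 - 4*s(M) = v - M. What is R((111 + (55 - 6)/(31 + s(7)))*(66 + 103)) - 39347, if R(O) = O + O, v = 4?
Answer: -43795/33 ≈ -1327.1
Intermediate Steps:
s(M) = 1/4 + M/4 (s(M) = 5/4 - (4 - M)/4 = 5/4 + (-1 + M/4) = 1/4 + M/4)
R(O) = 2*O
R((111 + (55 - 6)/(31 + s(7)))*(66 + 103)) - 39347 = 2*((111 + (55 - 6)/(31 + (1/4 + (1/4)*7)))*(66 + 103)) - 39347 = 2*((111 + 49/(31 + (1/4 + 7/4)))*169) - 39347 = 2*((111 + 49/(31 + 2))*169) - 39347 = 2*((111 + 49/33)*169) - 39347 = 2*((3712/33)*169) - 39347 = 2*(627328/33) - 39347 = 1254656/33 - 39347 = -43795/33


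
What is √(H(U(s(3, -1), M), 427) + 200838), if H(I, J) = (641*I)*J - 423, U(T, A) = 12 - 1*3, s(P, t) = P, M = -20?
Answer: 13*√15762 ≈ 1632.1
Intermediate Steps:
U(T, A) = 9 (U(T, A) = 12 - 3 = 9)
H(I, J) = -423 + 641*I*J (H(I, J) = 641*I*J - 423 = -423 + 641*I*J)
√(H(U(s(3, -1), M), 427) + 200838) = √((-423 + 641*9*427) + 200838) = √((-423 + 2463363) + 200838) = √(2462940 + 200838) = √2663778 = 13*√15762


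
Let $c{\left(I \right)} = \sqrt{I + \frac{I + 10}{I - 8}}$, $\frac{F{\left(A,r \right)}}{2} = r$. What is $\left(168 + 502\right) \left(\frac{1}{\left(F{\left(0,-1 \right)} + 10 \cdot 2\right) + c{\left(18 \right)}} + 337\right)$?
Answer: $\frac{85589485}{379} - \frac{335 \sqrt{130}}{379} \approx 2.2582 \cdot 10^{5}$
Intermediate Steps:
$F{\left(A,r \right)} = 2 r$
$c{\left(I \right)} = \sqrt{I + \frac{10 + I}{-8 + I}}$
$\left(168 + 502\right) \left(\frac{1}{\left(F{\left(0,-1 \right)} + 10 \cdot 2\right) + c{\left(18 \right)}} + 337\right) = \left(168 + 502\right) \left(\frac{1}{\left(2 \left(-1\right) + 10 \cdot 2\right) + \sqrt{\frac{10 + 18 + 18 \left(-8 + 18\right)}{-8 + 18}}} + 337\right) = 670 \left(\frac{1}{\left(-2 + 20\right) + \sqrt{\frac{10 + 18 + 18 \cdot 10}{10}}} + 337\right) = 670 \left(\frac{1}{18 + \sqrt{\frac{10 + 18 + 180}{10}}} + 337\right) = 670 \left(\frac{1}{18 + \sqrt{\frac{1}{10} \cdot 208}} + 337\right) = 670 \left(\frac{1}{18 + \sqrt{\frac{104}{5}}} + 337\right) = 670 \left(\frac{1}{18 + \frac{2 \sqrt{130}}{5}} + 337\right) = 670 \left(337 + \frac{1}{18 + \frac{2 \sqrt{130}}{5}}\right) = 225790 + \frac{670}{18 + \frac{2 \sqrt{130}}{5}}$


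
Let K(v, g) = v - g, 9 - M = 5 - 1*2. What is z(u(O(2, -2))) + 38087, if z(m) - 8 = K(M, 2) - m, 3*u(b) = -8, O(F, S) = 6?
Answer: 114305/3 ≈ 38102.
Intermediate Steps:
u(b) = -8/3 (u(b) = (⅓)*(-8) = -8/3)
M = 6 (M = 9 - (5 - 1*2) = 9 - (5 - 2) = 9 - 1*3 = 9 - 3 = 6)
z(m) = 12 - m (z(m) = 8 + ((6 - 1*2) - m) = 8 + ((6 - 2) - m) = 8 + (4 - m) = 12 - m)
z(u(O(2, -2))) + 38087 = (12 - 1*(-8/3)) + 38087 = (12 + 8/3) + 38087 = 44/3 + 38087 = 114305/3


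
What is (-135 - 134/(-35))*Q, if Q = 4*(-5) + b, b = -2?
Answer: 101002/35 ≈ 2885.8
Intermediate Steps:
Q = -22 (Q = 4*(-5) - 2 = -20 - 2 = -22)
(-135 - 134/(-35))*Q = (-135 - 134/(-35))*(-22) = (-135 - 134*(-1/35))*(-22) = (-135 + 134/35)*(-22) = -4591/35*(-22) = 101002/35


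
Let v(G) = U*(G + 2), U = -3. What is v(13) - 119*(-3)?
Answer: 312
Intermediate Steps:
v(G) = -6 - 3*G (v(G) = -3*(G + 2) = -3*(2 + G) = -6 - 3*G)
v(13) - 119*(-3) = (-6 - 3*13) - 119*(-3) = (-6 - 39) + 357 = -45 + 357 = 312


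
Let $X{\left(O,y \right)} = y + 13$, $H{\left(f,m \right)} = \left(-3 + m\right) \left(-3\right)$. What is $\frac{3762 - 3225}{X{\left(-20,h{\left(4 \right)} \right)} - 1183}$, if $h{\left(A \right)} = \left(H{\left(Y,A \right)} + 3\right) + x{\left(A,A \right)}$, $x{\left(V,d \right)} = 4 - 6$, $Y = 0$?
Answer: $- \frac{537}{1172} \approx -0.45819$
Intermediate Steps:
$H{\left(f,m \right)} = 9 - 3 m$
$x{\left(V,d \right)} = -2$ ($x{\left(V,d \right)} = 4 - 6 = -2$)
$h{\left(A \right)} = 10 - 3 A$ ($h{\left(A \right)} = \left(\left(9 - 3 A\right) + 3\right) - 2 = \left(12 - 3 A\right) - 2 = 10 - 3 A$)
$X{\left(O,y \right)} = 13 + y$
$\frac{3762 - 3225}{X{\left(-20,h{\left(4 \right)} \right)} - 1183} = \frac{3762 - 3225}{\left(13 + \left(10 - 12\right)\right) - 1183} = \frac{537}{\left(13 + \left(10 - 12\right)\right) - 1183} = \frac{537}{\left(13 - 2\right) - 1183} = \frac{537}{11 - 1183} = \frac{537}{-1172} = 537 \left(- \frac{1}{1172}\right) = - \frac{537}{1172}$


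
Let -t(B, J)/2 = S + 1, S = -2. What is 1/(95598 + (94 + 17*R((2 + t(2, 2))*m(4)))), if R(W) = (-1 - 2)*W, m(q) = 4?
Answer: 1/94876 ≈ 1.0540e-5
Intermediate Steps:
t(B, J) = 2 (t(B, J) = -2*(-2 + 1) = -2*(-1) = 2)
R(W) = -3*W
1/(95598 + (94 + 17*R((2 + t(2, 2))*m(4)))) = 1/(95598 + (94 + 17*(-3*(2 + 2)*4))) = 1/(95598 + (94 + 17*(-12*4))) = 1/(95598 + (94 + 17*(-3*16))) = 1/(95598 + (94 + 17*(-48))) = 1/(95598 + (94 - 816)) = 1/(95598 - 722) = 1/94876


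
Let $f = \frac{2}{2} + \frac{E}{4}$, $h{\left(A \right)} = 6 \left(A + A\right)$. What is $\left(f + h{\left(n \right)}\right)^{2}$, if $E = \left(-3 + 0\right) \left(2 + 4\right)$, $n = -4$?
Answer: $\frac{10609}{4} \approx 2652.3$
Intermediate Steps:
$h{\left(A \right)} = 12 A$ ($h{\left(A \right)} = 6 \cdot 2 A = 12 A$)
$E = -18$ ($E = \left(-3\right) 6 = -18$)
$f = - \frac{7}{2}$ ($f = \frac{2}{2} - \frac{18}{4} = 2 \cdot \frac{1}{2} - \frac{9}{2} = 1 - \frac{9}{2} = - \frac{7}{2} \approx -3.5$)
$\left(f + h{\left(n \right)}\right)^{2} = \left(- \frac{7}{2} + 12 \left(-4\right)\right)^{2} = \left(- \frac{7}{2} - 48\right)^{2} = \left(- \frac{103}{2}\right)^{2} = \frac{10609}{4}$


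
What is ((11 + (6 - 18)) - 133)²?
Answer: 17956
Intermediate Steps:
((11 + (6 - 18)) - 133)² = ((11 - 12) - 133)² = (-1 - 133)² = (-134)² = 17956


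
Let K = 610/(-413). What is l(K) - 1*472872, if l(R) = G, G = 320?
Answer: -472552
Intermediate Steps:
K = -610/413 (K = 610*(-1/413) = -610/413 ≈ -1.4770)
l(R) = 320
l(K) - 1*472872 = 320 - 1*472872 = 320 - 472872 = -472552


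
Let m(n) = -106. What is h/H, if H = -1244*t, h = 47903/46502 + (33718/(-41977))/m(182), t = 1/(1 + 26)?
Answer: -2898656859447/128700216981128 ≈ -0.022523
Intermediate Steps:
t = 1/27 ≈ 0.037037
h = 107357661461/103456766062 (h = 47903/46502 + (33718/(-41977))/(-106) = 47903*(1/46502) + (33718*(-1/41977))*(-1/106) = 47903/46502 - 33718/41977*(-1/106) = 47903/46502 + 16859/2224781 = 107357661461/103456766062 ≈ 1.0377)
H = -1244/27 (H = -1244*1/27 = -1244/27 ≈ -46.074)
h/H = 107357661461/(103456766062*(-1244/27)) = (107357661461/103456766062)*(-27/1244) = -2898656859447/128700216981128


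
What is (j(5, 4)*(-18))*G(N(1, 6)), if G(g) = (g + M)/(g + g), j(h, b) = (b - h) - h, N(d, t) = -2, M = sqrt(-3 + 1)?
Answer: 54 - 27*I*sqrt(2) ≈ 54.0 - 38.184*I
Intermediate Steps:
M = I*sqrt(2) (M = sqrt(-2) = I*sqrt(2) ≈ 1.4142*I)
j(h, b) = b - 2*h
G(g) = (g + I*sqrt(2))/(2*g) (G(g) = (g + I*sqrt(2))/(g + g) = (g + I*sqrt(2))/((2*g)) = (g + I*sqrt(2))*(1/(2*g)) = (g + I*sqrt(2))/(2*g))
(j(5, 4)*(-18))*G(N(1, 6)) = ((4 - 2*5)*(-18))*((1/2)*(-2 + I*sqrt(2))/(-2)) = ((4 - 10)*(-18))*((1/2)*(-1/2)*(-2 + I*sqrt(2))) = (-6*(-18))*(1/2 - I*sqrt(2)/4) = 108*(1/2 - I*sqrt(2)/4) = 54 - 27*I*sqrt(2)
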